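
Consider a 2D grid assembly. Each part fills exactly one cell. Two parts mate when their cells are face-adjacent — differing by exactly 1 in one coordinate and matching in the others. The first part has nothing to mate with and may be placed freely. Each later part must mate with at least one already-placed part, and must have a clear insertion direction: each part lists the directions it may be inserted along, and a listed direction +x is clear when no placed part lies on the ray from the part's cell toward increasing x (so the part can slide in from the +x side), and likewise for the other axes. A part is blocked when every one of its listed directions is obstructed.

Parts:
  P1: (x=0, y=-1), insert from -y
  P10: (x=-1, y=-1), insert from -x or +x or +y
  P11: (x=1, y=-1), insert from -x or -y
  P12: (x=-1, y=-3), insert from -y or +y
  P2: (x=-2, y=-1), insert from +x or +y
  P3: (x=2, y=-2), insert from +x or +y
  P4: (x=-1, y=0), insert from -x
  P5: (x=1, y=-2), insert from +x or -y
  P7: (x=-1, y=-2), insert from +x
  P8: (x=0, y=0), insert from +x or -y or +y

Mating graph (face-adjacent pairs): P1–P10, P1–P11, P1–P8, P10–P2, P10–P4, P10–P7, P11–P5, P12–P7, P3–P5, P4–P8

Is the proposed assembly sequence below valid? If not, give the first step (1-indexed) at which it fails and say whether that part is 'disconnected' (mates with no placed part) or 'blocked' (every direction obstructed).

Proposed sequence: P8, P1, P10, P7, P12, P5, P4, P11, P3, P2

Invalid at step 6 (disconnected)

1. P8@(0, 0) [+x clear] — {P8}
2. P1@(0, -1) [-y clear] — {P1, P8}
3. P10@(-1, -1) [-x clear] — {P1, P10, P8}
4. P7@(-1, -2) [+x clear] — {P1, P10, P7, P8}
5. P12@(-1, -3) [-y clear] — {P1, P10, P12, P7, P8}
6. P5@(1, -2) — no placed neighbour ⇒ disconnected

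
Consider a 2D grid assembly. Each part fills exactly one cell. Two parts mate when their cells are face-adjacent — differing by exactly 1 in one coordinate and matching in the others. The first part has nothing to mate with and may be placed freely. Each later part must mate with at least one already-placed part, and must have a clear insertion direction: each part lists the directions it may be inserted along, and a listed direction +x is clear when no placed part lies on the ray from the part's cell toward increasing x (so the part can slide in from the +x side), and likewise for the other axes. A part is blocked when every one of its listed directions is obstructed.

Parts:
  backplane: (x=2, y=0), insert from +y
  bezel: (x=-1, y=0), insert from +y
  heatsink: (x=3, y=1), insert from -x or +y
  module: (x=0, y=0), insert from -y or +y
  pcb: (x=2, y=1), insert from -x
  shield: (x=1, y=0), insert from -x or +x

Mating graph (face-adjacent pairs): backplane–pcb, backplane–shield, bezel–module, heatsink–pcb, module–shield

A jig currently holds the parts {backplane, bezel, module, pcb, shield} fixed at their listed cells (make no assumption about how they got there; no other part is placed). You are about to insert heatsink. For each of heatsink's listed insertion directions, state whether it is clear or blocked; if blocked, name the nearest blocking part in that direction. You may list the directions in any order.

-x: nearest on ray is pcb@(2, 1) ⇒ blocked
+y: ray from heatsink(3, 1) has no placed part ⇒ clear

+y: clear; -x: blocked by pcb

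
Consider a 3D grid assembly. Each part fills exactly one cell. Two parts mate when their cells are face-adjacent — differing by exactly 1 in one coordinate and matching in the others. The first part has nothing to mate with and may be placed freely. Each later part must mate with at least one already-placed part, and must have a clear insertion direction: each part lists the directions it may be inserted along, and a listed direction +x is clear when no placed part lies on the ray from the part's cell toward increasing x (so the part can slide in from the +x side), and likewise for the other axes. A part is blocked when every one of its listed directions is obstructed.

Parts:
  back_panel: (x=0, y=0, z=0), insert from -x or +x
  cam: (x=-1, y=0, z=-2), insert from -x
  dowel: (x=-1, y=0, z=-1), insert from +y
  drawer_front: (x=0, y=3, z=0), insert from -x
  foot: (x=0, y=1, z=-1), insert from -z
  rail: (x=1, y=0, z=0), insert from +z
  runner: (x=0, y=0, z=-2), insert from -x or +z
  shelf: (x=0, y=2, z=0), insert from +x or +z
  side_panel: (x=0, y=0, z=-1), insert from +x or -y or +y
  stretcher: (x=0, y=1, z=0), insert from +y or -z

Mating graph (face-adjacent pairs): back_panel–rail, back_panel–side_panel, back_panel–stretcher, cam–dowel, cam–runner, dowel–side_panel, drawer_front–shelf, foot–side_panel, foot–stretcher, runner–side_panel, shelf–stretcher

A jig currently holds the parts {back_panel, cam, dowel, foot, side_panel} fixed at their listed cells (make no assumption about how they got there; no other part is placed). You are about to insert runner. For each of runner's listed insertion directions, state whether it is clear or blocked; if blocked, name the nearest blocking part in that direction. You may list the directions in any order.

+z: blocked by side_panel; -x: blocked by cam

-x: nearest on ray is cam@(-1, 0, -2) ⇒ blocked
+z: nearest on ray is side_panel@(0, 0, -1) ⇒ blocked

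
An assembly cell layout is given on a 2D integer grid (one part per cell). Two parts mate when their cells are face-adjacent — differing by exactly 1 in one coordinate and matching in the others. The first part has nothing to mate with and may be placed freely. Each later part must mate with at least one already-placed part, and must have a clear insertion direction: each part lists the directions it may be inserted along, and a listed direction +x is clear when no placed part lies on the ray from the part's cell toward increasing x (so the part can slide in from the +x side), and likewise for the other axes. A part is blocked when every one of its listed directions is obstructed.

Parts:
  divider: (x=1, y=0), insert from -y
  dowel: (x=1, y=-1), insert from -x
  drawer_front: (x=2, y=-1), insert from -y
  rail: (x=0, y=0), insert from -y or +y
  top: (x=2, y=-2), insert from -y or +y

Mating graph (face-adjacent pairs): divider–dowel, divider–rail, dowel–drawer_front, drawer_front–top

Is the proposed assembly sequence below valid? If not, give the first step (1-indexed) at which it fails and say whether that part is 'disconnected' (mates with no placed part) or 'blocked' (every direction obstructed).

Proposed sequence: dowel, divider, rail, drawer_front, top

Invalid at step 2 (blocked)

1. dowel@(1, -1) [-x clear] — {dowel}
2. divider@(1, 0) — -y all obstructed ⇒ blocked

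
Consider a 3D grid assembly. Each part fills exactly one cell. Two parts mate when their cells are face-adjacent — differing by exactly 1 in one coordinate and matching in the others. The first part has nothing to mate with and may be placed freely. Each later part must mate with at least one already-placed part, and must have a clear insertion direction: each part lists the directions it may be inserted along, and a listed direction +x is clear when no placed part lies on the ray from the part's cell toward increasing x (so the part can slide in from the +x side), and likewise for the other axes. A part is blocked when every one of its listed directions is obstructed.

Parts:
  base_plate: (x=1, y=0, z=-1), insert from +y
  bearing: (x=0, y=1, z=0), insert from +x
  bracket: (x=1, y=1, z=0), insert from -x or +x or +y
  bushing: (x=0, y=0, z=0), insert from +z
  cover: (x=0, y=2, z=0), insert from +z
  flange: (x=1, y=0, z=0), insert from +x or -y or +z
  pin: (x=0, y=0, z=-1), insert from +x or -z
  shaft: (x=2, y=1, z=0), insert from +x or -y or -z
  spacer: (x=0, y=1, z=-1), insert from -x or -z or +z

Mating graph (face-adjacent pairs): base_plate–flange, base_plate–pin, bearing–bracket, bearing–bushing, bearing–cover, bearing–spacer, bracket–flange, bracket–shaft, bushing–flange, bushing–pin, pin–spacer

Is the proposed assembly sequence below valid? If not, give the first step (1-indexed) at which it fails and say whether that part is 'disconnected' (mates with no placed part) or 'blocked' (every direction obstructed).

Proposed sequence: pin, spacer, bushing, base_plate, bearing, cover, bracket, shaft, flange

1. pin@(0, 0, -1) [+x clear] — {pin}
2. spacer@(0, 1, -1) [-x clear] — {pin, spacer}
3. bushing@(0, 0, 0) [+z clear] — {bushing, pin, spacer}
4. base_plate@(1, 0, -1) [+y clear] — {base_plate, bushing, pin, spacer}
5. bearing@(0, 1, 0) [+x clear] — {base_plate, bearing, bushing, pin, spacer}
6. cover@(0, 2, 0) [+z clear] — {base_plate, bearing, bushing, cover, pin, spacer}
7. bracket@(1, 1, 0) [+x clear] — {base_plate, bearing, bracket, bushing, cover, pin, spacer}
8. shaft@(2, 1, 0) [+x clear] — {base_plate, bearing, bracket, bushing, cover, pin, shaft, spacer}
9. flange@(1, 0, 0) [+x clear] — {base_plate, bearing, bracket, bushing, cover, flange, pin, shaft, spacer}

Valid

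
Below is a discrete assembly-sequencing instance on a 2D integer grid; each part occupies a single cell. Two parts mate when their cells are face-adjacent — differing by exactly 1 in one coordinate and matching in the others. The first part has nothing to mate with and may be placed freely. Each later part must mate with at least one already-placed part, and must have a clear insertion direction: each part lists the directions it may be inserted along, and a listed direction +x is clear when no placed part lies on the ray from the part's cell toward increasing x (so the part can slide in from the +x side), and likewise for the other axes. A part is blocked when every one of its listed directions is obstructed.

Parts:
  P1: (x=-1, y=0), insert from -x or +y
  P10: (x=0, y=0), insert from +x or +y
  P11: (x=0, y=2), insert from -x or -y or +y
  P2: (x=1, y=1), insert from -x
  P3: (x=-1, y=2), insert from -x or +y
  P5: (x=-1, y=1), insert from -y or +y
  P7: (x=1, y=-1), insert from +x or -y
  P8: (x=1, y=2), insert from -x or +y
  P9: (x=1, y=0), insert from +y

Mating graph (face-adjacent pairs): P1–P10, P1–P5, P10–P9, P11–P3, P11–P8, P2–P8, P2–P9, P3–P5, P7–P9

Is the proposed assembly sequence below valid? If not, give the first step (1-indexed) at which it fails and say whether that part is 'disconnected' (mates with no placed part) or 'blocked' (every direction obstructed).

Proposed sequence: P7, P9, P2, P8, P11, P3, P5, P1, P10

1. P7@(1, -1) [+x clear] — {P7}
2. P9@(1, 0) [+y clear] — {P7, P9}
3. P2@(1, 1) [-x clear] — {P2, P7, P9}
4. P8@(1, 2) [-x clear] — {P2, P7, P8, P9}
5. P11@(0, 2) [-x clear] — {P11, P2, P7, P8, P9}
6. P3@(-1, 2) [-x clear] — {P11, P2, P3, P7, P8, P9}
7. P5@(-1, 1) [-y clear] — {P11, P2, P3, P5, P7, P8, P9}
8. P1@(-1, 0) [-x clear] — {P1, P11, P2, P3, P5, P7, P8, P9}
9. P10@(0, 0) — +x/+y all obstructed ⇒ blocked

Invalid at step 9 (blocked)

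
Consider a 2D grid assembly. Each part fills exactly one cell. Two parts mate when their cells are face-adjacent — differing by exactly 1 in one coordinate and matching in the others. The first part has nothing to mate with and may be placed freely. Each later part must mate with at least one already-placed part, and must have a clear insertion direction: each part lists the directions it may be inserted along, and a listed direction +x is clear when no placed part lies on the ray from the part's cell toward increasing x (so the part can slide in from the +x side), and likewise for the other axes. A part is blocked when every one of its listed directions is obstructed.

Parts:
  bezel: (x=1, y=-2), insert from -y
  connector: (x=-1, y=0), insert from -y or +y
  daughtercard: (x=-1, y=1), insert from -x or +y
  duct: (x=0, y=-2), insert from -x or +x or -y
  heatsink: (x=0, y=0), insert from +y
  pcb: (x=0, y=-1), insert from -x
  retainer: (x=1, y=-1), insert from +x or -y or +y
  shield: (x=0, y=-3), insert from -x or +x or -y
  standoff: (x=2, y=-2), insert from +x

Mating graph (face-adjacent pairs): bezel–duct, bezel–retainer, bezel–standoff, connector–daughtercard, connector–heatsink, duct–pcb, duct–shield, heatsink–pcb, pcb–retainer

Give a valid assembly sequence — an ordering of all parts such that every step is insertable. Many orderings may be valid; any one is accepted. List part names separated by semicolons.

1. connector@(-1, 0) [-y clear] — {connector}
2. daughtercard@(-1, 1) [-x clear] — {connector, daughtercard}
3. heatsink@(0, 0) [+y clear] — {connector, daughtercard, heatsink}
4. pcb@(0, -1) [-x clear] — {connector, daughtercard, heatsink, pcb}
5. duct@(0, -2) [-x clear] — {connector, daughtercard, duct, heatsink, pcb}
6. shield@(0, -3) [-x clear] — {connector, daughtercard, duct, heatsink, pcb, shield}
7. retainer@(1, -1) [+x clear] — {connector, daughtercard, duct, heatsink, pcb, retainer, shield}
8. bezel@(1, -2) [-y clear] — {bezel, connector, daughtercard, duct, heatsink, pcb, retainer, shield}
9. standoff@(2, -2) [+x clear] — {bezel, connector, daughtercard, duct, heatsink, pcb, retainer, shield, standoff}

connector; daughtercard; heatsink; pcb; duct; shield; retainer; bezel; standoff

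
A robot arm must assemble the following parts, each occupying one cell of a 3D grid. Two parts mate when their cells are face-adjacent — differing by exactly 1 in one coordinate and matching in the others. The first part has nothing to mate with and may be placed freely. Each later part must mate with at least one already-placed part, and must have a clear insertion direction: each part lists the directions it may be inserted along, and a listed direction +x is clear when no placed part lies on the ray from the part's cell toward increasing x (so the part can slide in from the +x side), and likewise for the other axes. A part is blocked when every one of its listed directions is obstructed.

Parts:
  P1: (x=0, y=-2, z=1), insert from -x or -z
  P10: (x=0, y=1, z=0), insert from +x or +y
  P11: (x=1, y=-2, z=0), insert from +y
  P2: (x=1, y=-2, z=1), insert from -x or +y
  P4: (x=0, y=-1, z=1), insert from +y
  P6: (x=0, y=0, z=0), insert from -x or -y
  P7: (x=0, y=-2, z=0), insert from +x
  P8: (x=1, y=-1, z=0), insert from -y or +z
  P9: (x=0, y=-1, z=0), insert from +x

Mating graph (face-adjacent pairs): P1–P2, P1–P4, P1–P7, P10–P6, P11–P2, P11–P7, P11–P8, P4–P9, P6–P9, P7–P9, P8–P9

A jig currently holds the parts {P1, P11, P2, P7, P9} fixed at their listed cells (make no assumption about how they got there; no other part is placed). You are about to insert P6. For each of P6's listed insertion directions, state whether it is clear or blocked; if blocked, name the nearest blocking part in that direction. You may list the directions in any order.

-x: ray from P6(0, 0, 0) has no placed part ⇒ clear
-y: nearest on ray is P9@(0, -1, 0) ⇒ blocked

-x: clear; -y: blocked by P9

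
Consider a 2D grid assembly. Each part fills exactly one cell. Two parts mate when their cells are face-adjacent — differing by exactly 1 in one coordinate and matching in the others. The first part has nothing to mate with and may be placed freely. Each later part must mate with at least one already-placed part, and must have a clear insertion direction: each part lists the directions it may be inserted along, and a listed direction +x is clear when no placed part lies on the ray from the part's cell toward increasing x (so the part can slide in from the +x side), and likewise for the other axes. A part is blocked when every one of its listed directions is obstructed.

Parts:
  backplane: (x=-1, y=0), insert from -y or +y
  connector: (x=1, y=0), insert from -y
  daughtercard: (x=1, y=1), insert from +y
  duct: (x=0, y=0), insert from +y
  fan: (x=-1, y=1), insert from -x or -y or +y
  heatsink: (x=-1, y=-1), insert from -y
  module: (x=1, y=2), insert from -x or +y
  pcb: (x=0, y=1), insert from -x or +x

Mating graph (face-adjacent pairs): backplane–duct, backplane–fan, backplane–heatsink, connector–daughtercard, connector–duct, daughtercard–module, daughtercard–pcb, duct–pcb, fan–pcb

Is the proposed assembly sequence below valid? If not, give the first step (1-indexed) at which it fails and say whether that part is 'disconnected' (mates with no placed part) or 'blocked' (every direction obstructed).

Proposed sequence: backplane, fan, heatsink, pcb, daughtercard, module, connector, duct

1. backplane@(-1, 0) [-y clear] — {backplane}
2. fan@(-1, 1) [-x clear] — {backplane, fan}
3. heatsink@(-1, -1) [-y clear] — {backplane, fan, heatsink}
4. pcb@(0, 1) [+x clear] — {backplane, fan, heatsink, pcb}
5. daughtercard@(1, 1) [+y clear] — {backplane, daughtercard, fan, heatsink, pcb}
6. module@(1, 2) [-x clear] — {backplane, daughtercard, fan, heatsink, module, pcb}
7. connector@(1, 0) [-y clear] — {backplane, connector, daughtercard, fan, heatsink, module, pcb}
8. duct@(0, 0) — +y all obstructed ⇒ blocked

Invalid at step 8 (blocked)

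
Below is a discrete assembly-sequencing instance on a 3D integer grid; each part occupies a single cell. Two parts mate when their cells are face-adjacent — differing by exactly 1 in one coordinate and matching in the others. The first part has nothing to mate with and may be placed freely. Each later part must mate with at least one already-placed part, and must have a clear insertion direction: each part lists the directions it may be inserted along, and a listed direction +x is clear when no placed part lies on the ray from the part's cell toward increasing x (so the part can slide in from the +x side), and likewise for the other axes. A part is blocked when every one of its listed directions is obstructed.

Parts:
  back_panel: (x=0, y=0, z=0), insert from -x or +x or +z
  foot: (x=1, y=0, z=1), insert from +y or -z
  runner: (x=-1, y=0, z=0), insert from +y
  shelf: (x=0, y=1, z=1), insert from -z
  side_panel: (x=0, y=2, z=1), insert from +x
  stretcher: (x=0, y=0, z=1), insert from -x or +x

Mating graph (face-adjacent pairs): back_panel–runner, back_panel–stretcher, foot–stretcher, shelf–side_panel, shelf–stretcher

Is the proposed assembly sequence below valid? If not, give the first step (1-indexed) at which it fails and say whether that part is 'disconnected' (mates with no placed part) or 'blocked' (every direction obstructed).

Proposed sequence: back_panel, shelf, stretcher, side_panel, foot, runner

1. back_panel@(0, 0, 0) [-x clear] — {back_panel}
2. shelf@(0, 1, 1) — no placed neighbour ⇒ disconnected

Invalid at step 2 (disconnected)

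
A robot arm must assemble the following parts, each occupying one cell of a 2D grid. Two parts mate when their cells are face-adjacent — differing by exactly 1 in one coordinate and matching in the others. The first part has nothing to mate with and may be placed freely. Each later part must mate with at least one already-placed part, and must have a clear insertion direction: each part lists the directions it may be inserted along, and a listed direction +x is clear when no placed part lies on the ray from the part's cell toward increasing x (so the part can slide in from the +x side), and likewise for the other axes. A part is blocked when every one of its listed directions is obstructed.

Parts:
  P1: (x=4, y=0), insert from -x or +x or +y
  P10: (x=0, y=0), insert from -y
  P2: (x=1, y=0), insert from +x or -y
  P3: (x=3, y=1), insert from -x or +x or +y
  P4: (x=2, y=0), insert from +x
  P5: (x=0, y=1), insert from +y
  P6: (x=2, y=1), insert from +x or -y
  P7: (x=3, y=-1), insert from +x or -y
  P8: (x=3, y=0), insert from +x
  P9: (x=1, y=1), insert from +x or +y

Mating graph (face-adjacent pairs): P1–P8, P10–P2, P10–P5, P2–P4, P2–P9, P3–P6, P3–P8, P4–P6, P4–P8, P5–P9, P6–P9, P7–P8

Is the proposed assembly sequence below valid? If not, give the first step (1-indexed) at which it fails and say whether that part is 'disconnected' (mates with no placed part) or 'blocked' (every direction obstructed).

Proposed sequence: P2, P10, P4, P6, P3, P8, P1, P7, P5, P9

Valid

1. P2@(1, 0) [+x clear] — {P2}
2. P10@(0, 0) [-y clear] — {P10, P2}
3. P4@(2, 0) [+x clear] — {P10, P2, P4}
4. P6@(2, 1) [+x clear] — {P10, P2, P4, P6}
5. P3@(3, 1) [+x clear] — {P10, P2, P3, P4, P6}
6. P8@(3, 0) [+x clear] — {P10, P2, P3, P4, P6, P8}
7. P1@(4, 0) [+x clear] — {P1, P10, P2, P3, P4, P6, P8}
8. P7@(3, -1) [+x clear] — {P1, P10, P2, P3, P4, P6, P7, P8}
9. P5@(0, 1) [+y clear] — {P1, P10, P2, P3, P4, P5, P6, P7, P8}
10. P9@(1, 1) [+y clear] — {P1, P10, P2, P3, P4, P5, P6, P7, P8, P9}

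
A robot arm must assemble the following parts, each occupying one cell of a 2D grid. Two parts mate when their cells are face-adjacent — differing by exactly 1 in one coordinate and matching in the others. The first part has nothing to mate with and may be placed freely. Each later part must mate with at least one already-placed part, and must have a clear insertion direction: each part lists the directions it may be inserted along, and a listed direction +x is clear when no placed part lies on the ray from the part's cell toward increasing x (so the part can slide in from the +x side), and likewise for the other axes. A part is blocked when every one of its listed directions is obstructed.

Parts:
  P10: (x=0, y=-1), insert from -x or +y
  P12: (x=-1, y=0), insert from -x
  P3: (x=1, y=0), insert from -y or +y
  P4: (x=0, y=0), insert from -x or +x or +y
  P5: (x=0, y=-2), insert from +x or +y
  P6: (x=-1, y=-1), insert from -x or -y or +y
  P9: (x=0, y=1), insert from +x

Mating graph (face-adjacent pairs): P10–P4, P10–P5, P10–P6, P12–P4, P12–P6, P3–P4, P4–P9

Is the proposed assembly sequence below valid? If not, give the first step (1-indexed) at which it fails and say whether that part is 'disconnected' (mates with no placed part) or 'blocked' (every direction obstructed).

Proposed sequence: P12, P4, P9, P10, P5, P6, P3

Valid

1. P12@(-1, 0) [-x clear] — {P12}
2. P4@(0, 0) [+x clear] — {P12, P4}
3. P9@(0, 1) [+x clear] — {P12, P4, P9}
4. P10@(0, -1) [-x clear] — {P10, P12, P4, P9}
5. P5@(0, -2) [+x clear] — {P10, P12, P4, P5, P9}
6. P6@(-1, -1) [-x clear] — {P10, P12, P4, P5, P6, P9}
7. P3@(1, 0) [-y clear] — {P10, P12, P3, P4, P5, P6, P9}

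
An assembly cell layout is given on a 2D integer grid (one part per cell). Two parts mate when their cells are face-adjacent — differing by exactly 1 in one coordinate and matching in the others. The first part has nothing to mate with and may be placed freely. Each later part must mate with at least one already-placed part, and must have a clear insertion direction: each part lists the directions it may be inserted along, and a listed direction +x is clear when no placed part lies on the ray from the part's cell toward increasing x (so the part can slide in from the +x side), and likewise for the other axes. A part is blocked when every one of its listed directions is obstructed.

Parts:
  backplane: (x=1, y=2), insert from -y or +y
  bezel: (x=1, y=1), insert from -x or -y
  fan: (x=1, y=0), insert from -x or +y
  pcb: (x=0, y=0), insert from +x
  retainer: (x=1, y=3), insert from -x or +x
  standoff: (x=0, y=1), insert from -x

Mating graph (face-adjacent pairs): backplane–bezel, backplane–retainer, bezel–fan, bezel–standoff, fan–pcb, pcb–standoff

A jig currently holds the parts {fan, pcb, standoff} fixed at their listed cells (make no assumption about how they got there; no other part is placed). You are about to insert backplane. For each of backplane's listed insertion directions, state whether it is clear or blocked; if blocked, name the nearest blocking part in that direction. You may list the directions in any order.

+y: clear; -y: blocked by fan

-y: nearest on ray is fan@(1, 0) ⇒ blocked
+y: ray from backplane(1, 2) has no placed part ⇒ clear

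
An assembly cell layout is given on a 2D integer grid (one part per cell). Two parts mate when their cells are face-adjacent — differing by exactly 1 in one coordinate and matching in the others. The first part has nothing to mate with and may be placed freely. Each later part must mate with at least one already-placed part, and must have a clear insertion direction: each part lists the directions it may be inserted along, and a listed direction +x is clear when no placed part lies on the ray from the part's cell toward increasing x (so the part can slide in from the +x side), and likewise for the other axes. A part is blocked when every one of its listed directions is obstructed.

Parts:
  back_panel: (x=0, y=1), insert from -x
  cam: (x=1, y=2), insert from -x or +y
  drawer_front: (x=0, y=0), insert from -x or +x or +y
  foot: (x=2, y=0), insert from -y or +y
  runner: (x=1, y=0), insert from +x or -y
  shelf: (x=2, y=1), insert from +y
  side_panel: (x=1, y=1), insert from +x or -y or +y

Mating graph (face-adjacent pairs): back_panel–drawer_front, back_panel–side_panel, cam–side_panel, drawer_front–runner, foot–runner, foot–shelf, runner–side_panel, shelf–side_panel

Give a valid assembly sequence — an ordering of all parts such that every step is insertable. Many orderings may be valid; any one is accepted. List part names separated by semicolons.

shelf; side_panel; cam; back_panel; drawer_front; runner; foot

1. shelf@(2, 1) [+y clear] — {shelf}
2. side_panel@(1, 1) [-y clear] — {shelf, side_panel}
3. cam@(1, 2) [-x clear] — {cam, shelf, side_panel}
4. back_panel@(0, 1) [-x clear] — {back_panel, cam, shelf, side_panel}
5. drawer_front@(0, 0) [-x clear] — {back_panel, cam, drawer_front, shelf, side_panel}
6. runner@(1, 0) [+x clear] — {back_panel, cam, drawer_front, runner, shelf, side_panel}
7. foot@(2, 0) [-y clear] — {back_panel, cam, drawer_front, foot, runner, shelf, side_panel}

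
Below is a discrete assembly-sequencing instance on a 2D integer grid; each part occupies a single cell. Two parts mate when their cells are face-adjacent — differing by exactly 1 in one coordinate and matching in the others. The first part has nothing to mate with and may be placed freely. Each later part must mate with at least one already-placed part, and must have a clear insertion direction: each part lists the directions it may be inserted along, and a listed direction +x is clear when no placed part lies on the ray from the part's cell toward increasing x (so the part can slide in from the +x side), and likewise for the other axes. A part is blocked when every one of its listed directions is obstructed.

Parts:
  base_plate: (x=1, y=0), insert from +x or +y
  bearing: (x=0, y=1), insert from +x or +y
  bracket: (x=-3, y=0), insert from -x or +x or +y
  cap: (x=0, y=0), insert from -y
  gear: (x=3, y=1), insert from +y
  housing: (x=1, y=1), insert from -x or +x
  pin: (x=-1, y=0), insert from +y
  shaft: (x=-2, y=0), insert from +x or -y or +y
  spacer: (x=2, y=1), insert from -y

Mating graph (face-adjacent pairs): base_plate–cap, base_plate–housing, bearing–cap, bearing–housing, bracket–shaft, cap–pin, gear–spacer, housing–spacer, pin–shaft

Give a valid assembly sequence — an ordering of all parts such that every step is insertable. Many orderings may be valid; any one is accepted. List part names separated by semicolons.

1. pin@(-1, 0) [+y clear] — {pin}
2. cap@(0, 0) [-y clear] — {cap, pin}
3. bearing@(0, 1) [+x clear] — {bearing, cap, pin}
4. housing@(1, 1) [+x clear] — {bearing, cap, housing, pin}
5. shaft@(-2, 0) [-y clear] — {bearing, cap, housing, pin, shaft}
6. bracket@(-3, 0) [-x clear] — {bearing, bracket, cap, housing, pin, shaft}
7. spacer@(2, 1) [-y clear] — {bearing, bracket, cap, housing, pin, shaft, spacer}
8. gear@(3, 1) [+y clear] — {bearing, bracket, cap, gear, housing, pin, shaft, spacer}
9. base_plate@(1, 0) [+x clear] — {base_plate, bearing, bracket, cap, gear, housing, pin, shaft, spacer}

pin; cap; bearing; housing; shaft; bracket; spacer; gear; base_plate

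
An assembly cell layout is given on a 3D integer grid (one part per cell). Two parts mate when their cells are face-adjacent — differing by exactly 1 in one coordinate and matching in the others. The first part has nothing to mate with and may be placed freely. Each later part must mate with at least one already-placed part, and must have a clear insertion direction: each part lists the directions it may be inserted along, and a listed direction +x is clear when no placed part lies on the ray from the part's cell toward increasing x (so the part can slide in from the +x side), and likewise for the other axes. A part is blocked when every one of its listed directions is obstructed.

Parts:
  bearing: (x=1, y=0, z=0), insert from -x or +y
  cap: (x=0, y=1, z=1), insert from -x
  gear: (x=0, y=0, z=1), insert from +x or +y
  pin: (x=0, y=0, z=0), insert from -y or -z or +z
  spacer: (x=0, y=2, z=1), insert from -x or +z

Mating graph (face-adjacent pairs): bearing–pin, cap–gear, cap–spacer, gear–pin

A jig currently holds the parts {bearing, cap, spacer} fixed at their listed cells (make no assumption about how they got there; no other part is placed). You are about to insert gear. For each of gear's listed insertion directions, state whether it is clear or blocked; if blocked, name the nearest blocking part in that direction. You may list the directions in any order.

+x: clear; +y: blocked by cap

+x: ray from gear(0, 0, 1) has no placed part ⇒ clear
+y: nearest on ray is cap@(0, 1, 1) ⇒ blocked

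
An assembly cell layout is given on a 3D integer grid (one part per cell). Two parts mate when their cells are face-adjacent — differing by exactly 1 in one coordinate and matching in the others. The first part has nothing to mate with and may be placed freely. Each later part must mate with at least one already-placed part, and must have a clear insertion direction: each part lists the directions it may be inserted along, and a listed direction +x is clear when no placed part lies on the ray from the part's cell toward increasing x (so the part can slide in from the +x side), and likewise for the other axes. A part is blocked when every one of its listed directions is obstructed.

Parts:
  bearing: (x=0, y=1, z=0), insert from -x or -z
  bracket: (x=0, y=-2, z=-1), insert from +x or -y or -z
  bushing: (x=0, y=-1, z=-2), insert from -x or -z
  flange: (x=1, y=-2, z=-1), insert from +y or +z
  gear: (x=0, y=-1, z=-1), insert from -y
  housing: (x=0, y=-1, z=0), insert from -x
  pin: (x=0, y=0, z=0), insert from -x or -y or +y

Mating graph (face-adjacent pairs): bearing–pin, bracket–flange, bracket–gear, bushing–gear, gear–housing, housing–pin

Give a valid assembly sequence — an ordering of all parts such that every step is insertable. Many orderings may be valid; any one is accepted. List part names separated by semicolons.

bushing; gear; housing; pin; bearing; bracket; flange

1. bushing@(0, -1, -2) [-x clear] — {bushing}
2. gear@(0, -1, -1) [-y clear] — {bushing, gear}
3. housing@(0, -1, 0) [-x clear] — {bushing, gear, housing}
4. pin@(0, 0, 0) [-x clear] — {bushing, gear, housing, pin}
5. bearing@(0, 1, 0) [-x clear] — {bearing, bushing, gear, housing, pin}
6. bracket@(0, -2, -1) [+x clear] — {bearing, bracket, bushing, gear, housing, pin}
7. flange@(1, -2, -1) [+y clear] — {bearing, bracket, bushing, flange, gear, housing, pin}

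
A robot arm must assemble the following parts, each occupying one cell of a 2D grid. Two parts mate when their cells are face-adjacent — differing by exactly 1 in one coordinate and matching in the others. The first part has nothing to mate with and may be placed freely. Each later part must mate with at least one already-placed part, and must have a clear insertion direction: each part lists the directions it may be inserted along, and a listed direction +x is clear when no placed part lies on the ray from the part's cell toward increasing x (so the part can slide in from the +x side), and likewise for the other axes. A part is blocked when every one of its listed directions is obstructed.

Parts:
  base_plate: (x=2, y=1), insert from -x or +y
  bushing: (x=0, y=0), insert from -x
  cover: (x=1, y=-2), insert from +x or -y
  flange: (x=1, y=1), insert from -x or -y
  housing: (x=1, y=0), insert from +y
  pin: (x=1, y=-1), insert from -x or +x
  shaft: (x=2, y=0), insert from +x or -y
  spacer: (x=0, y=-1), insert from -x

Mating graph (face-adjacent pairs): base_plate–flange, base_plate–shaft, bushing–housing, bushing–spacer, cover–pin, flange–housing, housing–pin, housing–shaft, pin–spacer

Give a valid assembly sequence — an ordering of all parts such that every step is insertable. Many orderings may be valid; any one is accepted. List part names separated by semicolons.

1. base_plate@(2, 1) [-x clear] — {base_plate}
2. shaft@(2, 0) [+x clear] — {base_plate, shaft}
3. housing@(1, 0) [+y clear] — {base_plate, housing, shaft}
4. flange@(1, 1) [-x clear] — {base_plate, flange, housing, shaft}
5. bushing@(0, 0) [-x clear] — {base_plate, bushing, flange, housing, shaft}
6. pin@(1, -1) [-x clear] — {base_plate, bushing, flange, housing, pin, shaft}
7. cover@(1, -2) [+x clear] — {base_plate, bushing, cover, flange, housing, pin, shaft}
8. spacer@(0, -1) [-x clear] — {base_plate, bushing, cover, flange, housing, pin, shaft, spacer}

base_plate; shaft; housing; flange; bushing; pin; cover; spacer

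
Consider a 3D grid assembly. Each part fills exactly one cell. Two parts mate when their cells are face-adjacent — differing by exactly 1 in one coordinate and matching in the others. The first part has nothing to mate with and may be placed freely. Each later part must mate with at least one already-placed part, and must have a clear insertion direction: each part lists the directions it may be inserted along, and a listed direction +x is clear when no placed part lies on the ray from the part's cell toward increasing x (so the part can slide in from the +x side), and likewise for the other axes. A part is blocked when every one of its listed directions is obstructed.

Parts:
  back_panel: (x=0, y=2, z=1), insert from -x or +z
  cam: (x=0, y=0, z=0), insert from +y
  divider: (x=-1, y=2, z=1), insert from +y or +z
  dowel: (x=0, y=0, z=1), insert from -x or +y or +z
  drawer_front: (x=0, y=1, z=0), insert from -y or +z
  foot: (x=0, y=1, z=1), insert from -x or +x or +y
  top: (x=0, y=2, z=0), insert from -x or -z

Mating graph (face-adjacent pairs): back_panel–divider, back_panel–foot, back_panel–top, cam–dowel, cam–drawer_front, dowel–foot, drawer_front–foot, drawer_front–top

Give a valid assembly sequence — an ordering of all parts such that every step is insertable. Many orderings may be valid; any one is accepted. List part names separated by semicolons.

dowel; cam; drawer_front; foot; back_panel; top; divider

1. dowel@(0, 0, 1) [-x clear] — {dowel}
2. cam@(0, 0, 0) [+y clear] — {cam, dowel}
3. drawer_front@(0, 1, 0) [+z clear] — {cam, dowel, drawer_front}
4. foot@(0, 1, 1) [-x clear] — {cam, dowel, drawer_front, foot}
5. back_panel@(0, 2, 1) [-x clear] — {back_panel, cam, dowel, drawer_front, foot}
6. top@(0, 2, 0) [-x clear] — {back_panel, cam, dowel, drawer_front, foot, top}
7. divider@(-1, 2, 1) [+y clear] — {back_panel, cam, divider, dowel, drawer_front, foot, top}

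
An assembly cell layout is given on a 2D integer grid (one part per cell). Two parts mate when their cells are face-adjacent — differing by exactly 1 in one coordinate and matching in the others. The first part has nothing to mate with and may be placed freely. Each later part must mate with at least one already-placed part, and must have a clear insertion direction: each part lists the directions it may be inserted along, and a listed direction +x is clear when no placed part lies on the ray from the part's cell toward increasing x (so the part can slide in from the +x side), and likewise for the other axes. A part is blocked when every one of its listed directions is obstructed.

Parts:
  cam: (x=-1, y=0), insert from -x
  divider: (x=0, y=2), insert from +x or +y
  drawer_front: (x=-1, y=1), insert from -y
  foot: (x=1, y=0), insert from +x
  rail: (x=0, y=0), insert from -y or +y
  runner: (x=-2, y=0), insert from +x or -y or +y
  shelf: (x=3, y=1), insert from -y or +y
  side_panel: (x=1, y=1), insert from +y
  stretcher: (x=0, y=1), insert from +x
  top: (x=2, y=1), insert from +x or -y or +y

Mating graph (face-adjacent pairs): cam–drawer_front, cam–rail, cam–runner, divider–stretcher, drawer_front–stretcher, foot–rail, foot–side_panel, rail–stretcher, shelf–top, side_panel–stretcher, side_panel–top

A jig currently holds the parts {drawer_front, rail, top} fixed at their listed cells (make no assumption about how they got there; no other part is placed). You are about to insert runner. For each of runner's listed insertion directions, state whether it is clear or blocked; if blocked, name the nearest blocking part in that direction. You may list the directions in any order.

+x: nearest on ray is rail@(0, 0) ⇒ blocked
-y: ray from runner(-2, 0) has no placed part ⇒ clear
+y: ray from runner(-2, 0) has no placed part ⇒ clear

+x: blocked by rail; +y: clear; -y: clear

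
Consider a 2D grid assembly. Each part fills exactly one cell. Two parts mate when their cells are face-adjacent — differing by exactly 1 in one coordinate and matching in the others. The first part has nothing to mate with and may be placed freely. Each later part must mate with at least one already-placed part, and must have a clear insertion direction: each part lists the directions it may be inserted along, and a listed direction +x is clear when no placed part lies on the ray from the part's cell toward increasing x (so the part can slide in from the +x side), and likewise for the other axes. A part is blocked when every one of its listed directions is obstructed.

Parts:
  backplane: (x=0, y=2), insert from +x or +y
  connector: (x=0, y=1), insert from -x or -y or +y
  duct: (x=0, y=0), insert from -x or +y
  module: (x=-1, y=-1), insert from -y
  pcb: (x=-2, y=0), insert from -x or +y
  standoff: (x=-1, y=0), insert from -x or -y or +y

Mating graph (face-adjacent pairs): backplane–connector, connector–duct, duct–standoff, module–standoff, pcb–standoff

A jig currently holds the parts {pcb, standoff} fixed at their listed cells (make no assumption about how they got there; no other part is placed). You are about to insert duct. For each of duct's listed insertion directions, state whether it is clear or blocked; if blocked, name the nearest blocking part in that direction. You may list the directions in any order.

-x: nearest on ray is standoff@(-1, 0) ⇒ blocked
+y: ray from duct(0, 0) has no placed part ⇒ clear

+y: clear; -x: blocked by standoff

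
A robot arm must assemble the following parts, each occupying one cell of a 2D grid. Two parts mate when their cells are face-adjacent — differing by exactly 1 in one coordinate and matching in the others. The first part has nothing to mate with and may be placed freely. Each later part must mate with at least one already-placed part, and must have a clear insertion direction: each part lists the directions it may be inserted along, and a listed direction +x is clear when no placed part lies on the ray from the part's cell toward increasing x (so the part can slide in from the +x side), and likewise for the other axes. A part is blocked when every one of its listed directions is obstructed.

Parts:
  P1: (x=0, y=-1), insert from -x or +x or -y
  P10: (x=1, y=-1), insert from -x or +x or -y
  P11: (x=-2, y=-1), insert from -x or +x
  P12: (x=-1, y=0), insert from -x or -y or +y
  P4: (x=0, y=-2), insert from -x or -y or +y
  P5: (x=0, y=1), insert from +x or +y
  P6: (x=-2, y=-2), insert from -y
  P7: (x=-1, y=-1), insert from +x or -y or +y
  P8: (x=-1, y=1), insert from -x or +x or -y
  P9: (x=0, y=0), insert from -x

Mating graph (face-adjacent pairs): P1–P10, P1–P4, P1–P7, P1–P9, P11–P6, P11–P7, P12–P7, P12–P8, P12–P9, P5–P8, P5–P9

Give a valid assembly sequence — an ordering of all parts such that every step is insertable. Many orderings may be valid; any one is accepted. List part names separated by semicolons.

P6; P11; P7; P1; P10; P4; P9; P5; P8; P12

1. P6@(-2, -2) [-y clear] — {P6}
2. P11@(-2, -1) [-x clear] — {P11, P6}
3. P7@(-1, -1) [+x clear] — {P11, P6, P7}
4. P1@(0, -1) [+x clear] — {P1, P11, P6, P7}
5. P10@(1, -1) [+x clear] — {P1, P10, P11, P6, P7}
6. P4@(0, -2) [-y clear] — {P1, P10, P11, P4, P6, P7}
7. P9@(0, 0) [-x clear] — {P1, P10, P11, P4, P6, P7, P9}
8. P5@(0, 1) [+x clear] — {P1, P10, P11, P4, P5, P6, P7, P9}
9. P8@(-1, 1) [-x clear] — {P1, P10, P11, P4, P5, P6, P7, P8, P9}
10. P12@(-1, 0) [-x clear] — {P1, P10, P11, P12, P4, P5, P6, P7, P8, P9}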